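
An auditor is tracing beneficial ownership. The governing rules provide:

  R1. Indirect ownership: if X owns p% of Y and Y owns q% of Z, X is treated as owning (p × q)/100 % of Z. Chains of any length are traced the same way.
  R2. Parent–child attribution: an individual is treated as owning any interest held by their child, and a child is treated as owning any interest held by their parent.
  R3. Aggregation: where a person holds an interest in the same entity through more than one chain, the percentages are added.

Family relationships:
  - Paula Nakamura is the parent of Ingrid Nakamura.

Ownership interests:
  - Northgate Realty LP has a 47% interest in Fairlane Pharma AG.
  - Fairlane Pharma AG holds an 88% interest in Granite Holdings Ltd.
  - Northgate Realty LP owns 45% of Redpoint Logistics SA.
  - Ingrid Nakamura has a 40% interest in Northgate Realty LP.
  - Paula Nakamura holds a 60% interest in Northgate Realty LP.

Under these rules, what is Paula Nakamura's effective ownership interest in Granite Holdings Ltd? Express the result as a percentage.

41.36%

By parent–child attribution (R2), Paula Nakamura is treated as also owning Ingrid Nakamura's interest in Northgate Realty LP, giving 60% + 40% = 100%.
Chain via Northgate Realty LP → Fairlane Pharma AG (R1): 100% × 47% × 88% = 41.36% of Granite Holdings Ltd.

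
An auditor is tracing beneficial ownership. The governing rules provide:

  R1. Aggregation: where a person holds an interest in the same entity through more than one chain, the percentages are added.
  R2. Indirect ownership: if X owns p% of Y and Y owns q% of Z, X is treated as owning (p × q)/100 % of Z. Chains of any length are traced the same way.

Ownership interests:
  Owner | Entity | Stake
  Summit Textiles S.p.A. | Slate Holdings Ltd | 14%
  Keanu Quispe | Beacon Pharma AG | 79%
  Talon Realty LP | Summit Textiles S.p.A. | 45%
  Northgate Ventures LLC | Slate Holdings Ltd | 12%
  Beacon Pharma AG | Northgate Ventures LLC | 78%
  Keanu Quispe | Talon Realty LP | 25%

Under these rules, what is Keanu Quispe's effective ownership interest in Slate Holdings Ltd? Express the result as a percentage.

Chain via Talon Realty LP → Summit Textiles S.p.A. (R2): 25% × 45% × 14% = 1.575% of Slate Holdings Ltd.
Chain via Beacon Pharma AG → Northgate Ventures LLC (R2): 79% × 78% × 12% = 7.3944% of Slate Holdings Ltd.
Aggregating (R1): 1.575% + 7.3944% = 8.9694%.

8.9694%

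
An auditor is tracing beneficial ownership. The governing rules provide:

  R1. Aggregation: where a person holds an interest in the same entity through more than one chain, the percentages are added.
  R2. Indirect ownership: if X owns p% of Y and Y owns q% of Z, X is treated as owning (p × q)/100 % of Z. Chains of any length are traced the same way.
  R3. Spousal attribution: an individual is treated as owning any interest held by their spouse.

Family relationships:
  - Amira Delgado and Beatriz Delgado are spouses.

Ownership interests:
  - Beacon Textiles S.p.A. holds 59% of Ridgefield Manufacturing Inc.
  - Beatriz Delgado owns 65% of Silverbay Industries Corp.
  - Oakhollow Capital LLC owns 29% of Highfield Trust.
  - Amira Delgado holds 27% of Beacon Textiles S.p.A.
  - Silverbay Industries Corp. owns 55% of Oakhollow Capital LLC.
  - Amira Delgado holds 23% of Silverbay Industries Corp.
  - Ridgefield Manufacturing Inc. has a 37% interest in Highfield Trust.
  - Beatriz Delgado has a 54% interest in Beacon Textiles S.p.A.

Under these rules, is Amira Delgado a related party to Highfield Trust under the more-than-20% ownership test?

Yes

By spousal attribution (R3), Amira Delgado is treated as also owning Beatriz Delgado's interest in Beacon Textiles S.p.A, giving 27% + 54% = 81%.
By spousal attribution (R3), Amira Delgado is treated as also owning Beatriz Delgado's interest in Silverbay Industries Corp, giving 23% + 65% = 88%.
Chain via Beacon Textiles S.p.A. → Ridgefield Manufacturing Inc. (R2): 81% × 59% × 37% = 17.6823% of Highfield Trust.
Chain via Silverbay Industries Corp. → Oakhollow Capital LLC (R2): 88% × 55% × 29% = 14.036% of Highfield Trust.
Aggregating (R1): 17.6823% + 14.036% = 31.7183%.
31.7183% exceeds the 20% threshold, so Amira is a related party to Highfield Trust.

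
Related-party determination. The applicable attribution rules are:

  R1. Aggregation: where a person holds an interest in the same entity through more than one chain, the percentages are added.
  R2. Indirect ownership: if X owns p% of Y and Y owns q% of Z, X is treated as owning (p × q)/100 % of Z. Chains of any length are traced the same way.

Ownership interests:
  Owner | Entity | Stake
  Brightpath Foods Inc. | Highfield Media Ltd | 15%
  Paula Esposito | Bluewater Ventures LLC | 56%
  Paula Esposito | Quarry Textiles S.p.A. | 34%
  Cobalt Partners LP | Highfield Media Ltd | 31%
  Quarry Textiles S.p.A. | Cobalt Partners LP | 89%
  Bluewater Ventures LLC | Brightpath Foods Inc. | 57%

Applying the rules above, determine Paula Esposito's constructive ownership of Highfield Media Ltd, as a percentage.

14.1686%

Chain via Bluewater Ventures LLC → Brightpath Foods Inc. (R2): 56% × 57% × 15% = 4.788% of Highfield Media Ltd.
Chain via Quarry Textiles S.p.A. → Cobalt Partners LP (R2): 34% × 89% × 31% = 9.3806% of Highfield Media Ltd.
Aggregating (R1): 4.788% + 9.3806% = 14.1686%.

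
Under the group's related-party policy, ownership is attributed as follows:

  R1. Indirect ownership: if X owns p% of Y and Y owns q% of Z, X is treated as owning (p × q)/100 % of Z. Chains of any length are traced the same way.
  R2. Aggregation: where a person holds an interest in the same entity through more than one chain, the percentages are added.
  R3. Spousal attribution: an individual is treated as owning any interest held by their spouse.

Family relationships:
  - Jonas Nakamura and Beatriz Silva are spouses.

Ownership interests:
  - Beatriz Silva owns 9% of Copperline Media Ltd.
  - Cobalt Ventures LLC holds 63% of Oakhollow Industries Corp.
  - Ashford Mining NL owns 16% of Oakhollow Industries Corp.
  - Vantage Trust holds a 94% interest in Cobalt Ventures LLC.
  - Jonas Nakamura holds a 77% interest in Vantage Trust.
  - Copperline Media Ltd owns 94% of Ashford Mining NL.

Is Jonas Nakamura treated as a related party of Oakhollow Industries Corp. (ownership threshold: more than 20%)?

By spousal attribution (R3), Jonas Nakamura is treated as owning Beatriz Silva's 9% interest in Copperline Media Ltd.
Chain via Vantage Trust → Cobalt Ventures LLC (R1): 77% × 94% × 63% = 45.5994% of Oakhollow Industries Corp.
Chain via Copperline Media Ltd → Ashford Mining NL (R1): 9% × 94% × 16% = 1.3536% of Oakhollow Industries Corp.
Aggregating (R2): 45.5994% + 1.3536% = 46.953%.
46.953% exceeds the 20% threshold, so Jonas is a related party to Oakhollow Industries Corp.

Yes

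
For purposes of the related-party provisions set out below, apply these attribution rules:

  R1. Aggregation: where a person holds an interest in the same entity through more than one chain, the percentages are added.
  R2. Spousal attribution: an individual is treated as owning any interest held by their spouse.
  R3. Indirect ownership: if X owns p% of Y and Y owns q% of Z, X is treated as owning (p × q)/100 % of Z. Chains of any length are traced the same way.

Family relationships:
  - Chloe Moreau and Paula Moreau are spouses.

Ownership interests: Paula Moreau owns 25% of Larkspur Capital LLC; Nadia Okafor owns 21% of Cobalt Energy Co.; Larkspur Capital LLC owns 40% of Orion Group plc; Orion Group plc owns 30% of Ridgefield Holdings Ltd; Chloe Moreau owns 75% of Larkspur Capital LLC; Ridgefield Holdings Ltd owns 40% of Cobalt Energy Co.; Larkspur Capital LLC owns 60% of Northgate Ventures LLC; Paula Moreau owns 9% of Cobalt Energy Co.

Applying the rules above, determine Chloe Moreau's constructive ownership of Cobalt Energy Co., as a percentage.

13.8%

By spousal attribution (R2), Chloe Moreau is treated as also owning Paula Moreau's interest in Larkspur Capital LLC, giving 75% + 25% = 100%.
By spousal attribution (R2), Chloe Moreau is treated as owning Paula Moreau's 9% interest in Cobalt Energy Co.
Chain via Larkspur Capital LLC → Orion Group plc → Ridgefield Holdings Ltd (R3): 100% × 40% × 30% × 40% = 4.8% of Cobalt Energy Co.
Direct interest in Cobalt Energy Co: 9%.
Aggregating (R1): 4.8% + 9% = 13.8%.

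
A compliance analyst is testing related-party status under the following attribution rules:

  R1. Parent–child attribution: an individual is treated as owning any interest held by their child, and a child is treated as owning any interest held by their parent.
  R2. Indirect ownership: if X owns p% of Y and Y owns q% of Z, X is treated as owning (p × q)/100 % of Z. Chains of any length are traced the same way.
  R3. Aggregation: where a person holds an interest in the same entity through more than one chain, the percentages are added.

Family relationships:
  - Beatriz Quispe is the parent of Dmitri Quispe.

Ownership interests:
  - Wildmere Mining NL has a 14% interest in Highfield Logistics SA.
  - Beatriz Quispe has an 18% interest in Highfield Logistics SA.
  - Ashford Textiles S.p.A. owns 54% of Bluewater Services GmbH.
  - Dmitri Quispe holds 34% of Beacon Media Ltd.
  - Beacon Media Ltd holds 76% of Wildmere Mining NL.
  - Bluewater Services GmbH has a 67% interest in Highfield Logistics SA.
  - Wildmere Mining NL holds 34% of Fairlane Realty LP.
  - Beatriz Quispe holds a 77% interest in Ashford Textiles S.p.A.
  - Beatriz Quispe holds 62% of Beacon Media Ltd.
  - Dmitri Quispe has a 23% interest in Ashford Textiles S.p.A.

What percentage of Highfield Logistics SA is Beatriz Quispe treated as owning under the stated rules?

By parent–child attribution (R1), Beatriz Quispe is treated as also owning Dmitri Quispe's interest in Beacon Media Ltd, giving 62% + 34% = 96%.
By parent–child attribution (R1), Beatriz Quispe is treated as also owning Dmitri Quispe's interest in Ashford Textiles S.p.A, giving 77% + 23% = 100%.
Chain via Beacon Media Ltd → Wildmere Mining NL (R2): 96% × 76% × 14% = 10.2144% of Highfield Logistics SA.
Chain via Ashford Textiles S.p.A. → Bluewater Services GmbH (R2): 100% × 54% × 67% = 36.18% of Highfield Logistics SA.
Direct interest in Highfield Logistics SA: 18%.
Aggregating (R3): 10.2144% + 36.18% + 18% = 64.3944%.

64.3944%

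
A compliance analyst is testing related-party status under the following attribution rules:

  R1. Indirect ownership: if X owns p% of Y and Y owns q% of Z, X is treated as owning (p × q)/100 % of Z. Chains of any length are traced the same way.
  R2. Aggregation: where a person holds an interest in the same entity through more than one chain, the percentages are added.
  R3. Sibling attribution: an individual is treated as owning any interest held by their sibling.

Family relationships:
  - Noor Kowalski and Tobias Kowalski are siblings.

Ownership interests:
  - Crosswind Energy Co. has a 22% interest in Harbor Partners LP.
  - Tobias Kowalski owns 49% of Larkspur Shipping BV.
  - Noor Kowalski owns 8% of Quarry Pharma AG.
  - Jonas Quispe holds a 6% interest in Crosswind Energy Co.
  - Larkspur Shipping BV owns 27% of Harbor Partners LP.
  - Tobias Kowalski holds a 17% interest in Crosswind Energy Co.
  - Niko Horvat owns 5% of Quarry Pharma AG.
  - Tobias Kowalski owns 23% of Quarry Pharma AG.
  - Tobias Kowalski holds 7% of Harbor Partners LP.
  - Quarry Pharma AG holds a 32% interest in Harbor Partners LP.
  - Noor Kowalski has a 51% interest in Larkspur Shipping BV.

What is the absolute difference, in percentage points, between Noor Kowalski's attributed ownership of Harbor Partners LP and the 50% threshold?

2.34

By sibling attribution (R3), Noor Kowalski is treated as also owning Tobias Kowalski's interest in Quarry Pharma AG, giving 8% + 23% = 31%.
By sibling attribution (R3), Noor Kowalski is treated as also owning Tobias Kowalski's interest in Larkspur Shipping BV, giving 51% + 49% = 100%.
By sibling attribution (R3), Noor Kowalski is treated as owning Tobias Kowalski's 17% interest in Crosswind Energy Co.
By sibling attribution (R3), Noor Kowalski is treated as owning Tobias Kowalski's 7% interest in Harbor Partners LP.
Chain via Quarry Pharma AG (R1): 31% × 32% = 9.92% of Harbor Partners LP.
Chain via Larkspur Shipping BV (R1): 100% × 27% = 27% of Harbor Partners LP.
Chain via Crosswind Energy Co. (R1): 17% × 22% = 3.74% of Harbor Partners LP.
Direct interest in Harbor Partners LP: 7%.
Aggregating (R2): 9.92% + 27% + 3.74% + 7% = 47.66%.
47.66% falls short of the 50% threshold by 2.34 percentage points.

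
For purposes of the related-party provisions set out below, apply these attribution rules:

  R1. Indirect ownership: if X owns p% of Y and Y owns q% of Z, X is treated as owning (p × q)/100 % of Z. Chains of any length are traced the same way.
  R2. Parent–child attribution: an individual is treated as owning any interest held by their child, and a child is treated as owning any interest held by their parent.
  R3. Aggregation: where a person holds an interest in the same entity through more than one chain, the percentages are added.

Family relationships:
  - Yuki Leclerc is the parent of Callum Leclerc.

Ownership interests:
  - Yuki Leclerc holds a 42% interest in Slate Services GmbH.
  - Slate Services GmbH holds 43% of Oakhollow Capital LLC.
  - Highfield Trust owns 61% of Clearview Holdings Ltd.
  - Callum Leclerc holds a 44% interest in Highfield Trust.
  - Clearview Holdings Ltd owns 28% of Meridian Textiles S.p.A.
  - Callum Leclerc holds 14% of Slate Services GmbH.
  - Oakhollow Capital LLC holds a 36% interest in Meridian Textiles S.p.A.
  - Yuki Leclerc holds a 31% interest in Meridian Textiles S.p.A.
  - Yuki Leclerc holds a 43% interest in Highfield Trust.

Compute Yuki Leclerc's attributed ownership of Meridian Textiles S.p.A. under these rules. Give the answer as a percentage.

54.5284%

By parent–child attribution (R2), Yuki Leclerc is treated as also owning Callum Leclerc's interest in Slate Services GmbH, giving 42% + 14% = 56%.
By parent–child attribution (R2), Yuki Leclerc is treated as also owning Callum Leclerc's interest in Highfield Trust, giving 43% + 44% = 87%.
Chain via Slate Services GmbH → Oakhollow Capital LLC (R1): 56% × 43% × 36% = 8.6688% of Meridian Textiles S.p.A.
Chain via Highfield Trust → Clearview Holdings Ltd (R1): 87% × 61% × 28% = 14.8596% of Meridian Textiles S.p.A.
Direct interest in Meridian Textiles S.p.A: 31%.
Aggregating (R3): 8.6688% + 14.8596% + 31% = 54.5284%.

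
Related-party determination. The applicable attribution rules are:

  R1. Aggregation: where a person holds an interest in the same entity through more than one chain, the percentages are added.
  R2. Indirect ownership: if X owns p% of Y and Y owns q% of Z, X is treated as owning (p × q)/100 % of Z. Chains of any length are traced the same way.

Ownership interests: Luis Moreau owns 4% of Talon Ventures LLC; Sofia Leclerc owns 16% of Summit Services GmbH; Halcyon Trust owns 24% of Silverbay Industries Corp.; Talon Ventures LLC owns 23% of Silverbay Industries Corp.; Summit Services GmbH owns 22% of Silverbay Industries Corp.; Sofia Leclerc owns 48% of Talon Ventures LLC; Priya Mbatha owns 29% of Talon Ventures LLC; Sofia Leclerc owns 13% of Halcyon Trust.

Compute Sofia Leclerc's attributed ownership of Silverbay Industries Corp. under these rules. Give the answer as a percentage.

Chain via Halcyon Trust (R2): 13% × 24% = 3.12% of Silverbay Industries Corp.
Chain via Summit Services GmbH (R2): 16% × 22% = 3.52% of Silverbay Industries Corp.
Chain via Talon Ventures LLC (R2): 48% × 23% = 11.04% of Silverbay Industries Corp.
Aggregating (R1): 3.12% + 3.52% + 11.04% = 17.68%.

17.68%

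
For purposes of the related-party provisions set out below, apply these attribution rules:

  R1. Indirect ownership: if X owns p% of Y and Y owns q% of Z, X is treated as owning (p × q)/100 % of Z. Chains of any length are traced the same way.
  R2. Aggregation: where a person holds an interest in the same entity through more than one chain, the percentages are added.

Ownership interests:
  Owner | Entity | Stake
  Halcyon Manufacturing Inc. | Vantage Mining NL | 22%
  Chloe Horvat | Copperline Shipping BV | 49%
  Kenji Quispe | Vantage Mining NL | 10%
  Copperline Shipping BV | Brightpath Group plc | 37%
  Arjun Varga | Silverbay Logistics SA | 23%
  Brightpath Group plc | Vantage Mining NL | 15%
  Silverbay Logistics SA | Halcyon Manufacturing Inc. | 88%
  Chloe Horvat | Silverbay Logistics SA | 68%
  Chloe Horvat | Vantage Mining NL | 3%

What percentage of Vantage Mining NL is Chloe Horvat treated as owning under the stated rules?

Chain via Silverbay Logistics SA → Halcyon Manufacturing Inc. (R1): 68% × 88% × 22% = 13.1648% of Vantage Mining NL.
Chain via Copperline Shipping BV → Brightpath Group plc (R1): 49% × 37% × 15% = 2.7195% of Vantage Mining NL.
Direct interest in Vantage Mining NL: 3%.
Aggregating (R2): 13.1648% + 2.7195% + 3% = 18.8843%.

18.8843%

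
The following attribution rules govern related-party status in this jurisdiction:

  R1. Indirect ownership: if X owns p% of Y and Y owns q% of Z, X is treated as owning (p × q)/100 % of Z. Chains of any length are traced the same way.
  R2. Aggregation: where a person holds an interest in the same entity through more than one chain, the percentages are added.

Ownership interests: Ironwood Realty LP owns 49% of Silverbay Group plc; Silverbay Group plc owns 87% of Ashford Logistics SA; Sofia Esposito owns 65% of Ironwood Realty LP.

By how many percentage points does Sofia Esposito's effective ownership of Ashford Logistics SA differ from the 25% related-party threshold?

2.7095

Chain via Ironwood Realty LP → Silverbay Group plc (R1): 65% × 49% × 87% = 27.7095% of Ashford Logistics SA.
27.7095% exceeds the 25% threshold by 2.7095 percentage points.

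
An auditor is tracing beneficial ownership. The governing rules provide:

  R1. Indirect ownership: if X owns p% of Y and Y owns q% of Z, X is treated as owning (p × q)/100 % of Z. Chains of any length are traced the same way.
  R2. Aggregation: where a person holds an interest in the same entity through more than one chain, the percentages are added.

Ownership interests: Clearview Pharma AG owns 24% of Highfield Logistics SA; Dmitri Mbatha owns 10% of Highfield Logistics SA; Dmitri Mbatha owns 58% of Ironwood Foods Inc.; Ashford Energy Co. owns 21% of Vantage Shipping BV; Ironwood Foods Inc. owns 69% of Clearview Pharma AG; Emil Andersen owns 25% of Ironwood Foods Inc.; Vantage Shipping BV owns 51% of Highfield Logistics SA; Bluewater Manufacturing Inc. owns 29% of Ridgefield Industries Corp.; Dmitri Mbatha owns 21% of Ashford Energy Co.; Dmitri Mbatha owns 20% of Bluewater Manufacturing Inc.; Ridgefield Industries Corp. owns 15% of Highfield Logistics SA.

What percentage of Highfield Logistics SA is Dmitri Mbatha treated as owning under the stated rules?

22.7239%

Chain via Ashford Energy Co. → Vantage Shipping BV (R1): 21% × 21% × 51% = 2.2491% of Highfield Logistics SA.
Chain via Bluewater Manufacturing Inc. → Ridgefield Industries Corp. (R1): 20% × 29% × 15% = 0.87% of Highfield Logistics SA.
Chain via Ironwood Foods Inc. → Clearview Pharma AG (R1): 58% × 69% × 24% = 9.6048% of Highfield Logistics SA.
Direct interest in Highfield Logistics SA: 10%.
Aggregating (R2): 2.2491% + 0.87% + 9.6048% + 10% = 22.7239%.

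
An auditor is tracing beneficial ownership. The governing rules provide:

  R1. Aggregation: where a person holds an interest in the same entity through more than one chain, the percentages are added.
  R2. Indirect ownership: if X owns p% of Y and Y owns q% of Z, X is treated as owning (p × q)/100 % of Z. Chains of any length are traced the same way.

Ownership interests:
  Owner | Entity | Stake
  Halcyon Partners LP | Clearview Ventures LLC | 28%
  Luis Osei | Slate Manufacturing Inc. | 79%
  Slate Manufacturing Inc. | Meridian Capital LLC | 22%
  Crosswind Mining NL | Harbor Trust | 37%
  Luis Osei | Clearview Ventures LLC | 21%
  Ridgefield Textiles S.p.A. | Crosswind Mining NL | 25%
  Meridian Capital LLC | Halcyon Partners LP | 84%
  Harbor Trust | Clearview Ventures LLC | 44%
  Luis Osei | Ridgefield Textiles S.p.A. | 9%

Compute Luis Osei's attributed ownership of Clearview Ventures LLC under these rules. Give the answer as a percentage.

25.454076%

Chain via Slate Manufacturing Inc. → Meridian Capital LLC → Halcyon Partners LP (R2): 79% × 22% × 84% × 28% = 4.087776% of Clearview Ventures LLC.
Chain via Ridgefield Textiles S.p.A. → Crosswind Mining NL → Harbor Trust (R2): 9% × 25% × 37% × 44% = 0.3663% of Clearview Ventures LLC.
Direct interest in Clearview Ventures LLC: 21%.
Aggregating (R1): 4.087776% + 0.3663% + 21% = 25.454076%.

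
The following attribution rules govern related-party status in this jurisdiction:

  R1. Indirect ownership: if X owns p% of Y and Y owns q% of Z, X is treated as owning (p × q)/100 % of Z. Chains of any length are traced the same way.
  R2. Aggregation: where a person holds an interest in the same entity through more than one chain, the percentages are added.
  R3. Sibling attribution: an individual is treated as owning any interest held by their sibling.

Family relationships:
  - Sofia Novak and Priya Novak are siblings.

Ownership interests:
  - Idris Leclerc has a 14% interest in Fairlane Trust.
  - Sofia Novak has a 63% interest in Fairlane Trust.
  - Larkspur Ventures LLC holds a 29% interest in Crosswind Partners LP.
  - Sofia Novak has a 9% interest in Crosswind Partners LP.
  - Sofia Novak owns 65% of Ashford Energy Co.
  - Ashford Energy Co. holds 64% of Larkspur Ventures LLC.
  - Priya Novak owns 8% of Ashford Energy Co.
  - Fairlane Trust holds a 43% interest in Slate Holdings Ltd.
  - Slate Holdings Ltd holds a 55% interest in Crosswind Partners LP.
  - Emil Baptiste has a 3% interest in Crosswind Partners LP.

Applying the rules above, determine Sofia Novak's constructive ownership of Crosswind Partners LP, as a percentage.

By sibling attribution (R3), Sofia Novak is treated as also owning Priya Novak's interest in Ashford Energy Co, giving 65% + 8% = 73%.
Chain via Fairlane Trust → Slate Holdings Ltd (R1): 63% × 43% × 55% = 14.8995% of Crosswind Partners LP.
Chain via Ashford Energy Co. → Larkspur Ventures LLC (R1): 73% × 64% × 29% = 13.5488% of Crosswind Partners LP.
Direct interest in Crosswind Partners LP: 9%.
Aggregating (R2): 14.8995% + 13.5488% + 9% = 37.4483%.

37.4483%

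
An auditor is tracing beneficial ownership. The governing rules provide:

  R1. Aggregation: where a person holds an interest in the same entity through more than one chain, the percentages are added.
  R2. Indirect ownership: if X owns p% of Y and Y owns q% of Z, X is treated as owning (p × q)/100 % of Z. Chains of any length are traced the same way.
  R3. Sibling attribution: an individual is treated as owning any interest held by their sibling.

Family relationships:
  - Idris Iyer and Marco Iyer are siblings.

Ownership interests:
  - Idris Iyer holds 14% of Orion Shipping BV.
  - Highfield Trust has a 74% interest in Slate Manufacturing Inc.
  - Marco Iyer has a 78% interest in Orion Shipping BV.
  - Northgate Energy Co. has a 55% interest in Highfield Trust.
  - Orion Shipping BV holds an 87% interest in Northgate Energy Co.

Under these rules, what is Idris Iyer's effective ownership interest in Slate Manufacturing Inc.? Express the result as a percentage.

By sibling attribution (R3), Idris Iyer is treated as also owning Marco Iyer's interest in Orion Shipping BV, giving 14% + 78% = 92%.
Chain via Orion Shipping BV → Northgate Energy Co. → Highfield Trust (R2): 92% × 87% × 55% × 74% = 32.57628% of Slate Manufacturing Inc.

32.57628%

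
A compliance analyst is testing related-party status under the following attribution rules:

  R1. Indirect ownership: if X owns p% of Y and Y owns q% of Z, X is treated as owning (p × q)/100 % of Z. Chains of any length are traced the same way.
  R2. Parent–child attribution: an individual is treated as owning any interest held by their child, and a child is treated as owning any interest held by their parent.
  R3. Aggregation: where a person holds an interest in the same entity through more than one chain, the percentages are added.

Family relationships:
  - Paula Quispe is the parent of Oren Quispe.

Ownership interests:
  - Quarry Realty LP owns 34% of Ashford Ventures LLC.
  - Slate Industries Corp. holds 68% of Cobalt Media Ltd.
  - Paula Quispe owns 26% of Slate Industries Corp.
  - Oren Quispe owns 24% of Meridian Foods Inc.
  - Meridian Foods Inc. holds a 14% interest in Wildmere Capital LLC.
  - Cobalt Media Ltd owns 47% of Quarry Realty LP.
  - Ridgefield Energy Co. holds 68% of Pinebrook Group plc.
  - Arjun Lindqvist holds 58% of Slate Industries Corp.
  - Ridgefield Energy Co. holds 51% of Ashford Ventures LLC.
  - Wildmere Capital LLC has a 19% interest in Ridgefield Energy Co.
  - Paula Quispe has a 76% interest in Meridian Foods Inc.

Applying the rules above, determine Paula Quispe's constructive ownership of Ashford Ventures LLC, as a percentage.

4.181864%

By parent–child attribution (R2), Paula Quispe is treated as also owning Oren Quispe's interest in Meridian Foods Inc, giving 76% + 24% = 100%.
Chain via Meridian Foods Inc. → Wildmere Capital LLC → Ridgefield Energy Co. (R1): 100% × 14% × 19% × 51% = 1.3566% of Ashford Ventures LLC.
Chain via Slate Industries Corp. → Cobalt Media Ltd → Quarry Realty LP (R1): 26% × 68% × 47% × 34% = 2.825264% of Ashford Ventures LLC.
Aggregating (R3): 1.3566% + 2.825264% = 4.181864%.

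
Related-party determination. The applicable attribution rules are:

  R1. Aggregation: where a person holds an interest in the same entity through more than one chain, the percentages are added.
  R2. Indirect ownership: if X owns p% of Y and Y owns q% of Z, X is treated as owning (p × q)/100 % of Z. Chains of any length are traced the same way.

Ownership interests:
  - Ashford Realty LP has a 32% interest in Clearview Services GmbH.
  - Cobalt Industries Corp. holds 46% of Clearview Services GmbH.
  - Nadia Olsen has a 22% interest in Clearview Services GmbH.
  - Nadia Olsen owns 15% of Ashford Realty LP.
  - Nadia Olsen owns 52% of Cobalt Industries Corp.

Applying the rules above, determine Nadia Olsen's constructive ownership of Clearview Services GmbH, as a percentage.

Chain via Ashford Realty LP (R2): 15% × 32% = 4.8% of Clearview Services GmbH.
Chain via Cobalt Industries Corp. (R2): 52% × 46% = 23.92% of Clearview Services GmbH.
Direct interest in Clearview Services GmbH: 22%.
Aggregating (R1): 4.8% + 23.92% + 22% = 50.72%.

50.72%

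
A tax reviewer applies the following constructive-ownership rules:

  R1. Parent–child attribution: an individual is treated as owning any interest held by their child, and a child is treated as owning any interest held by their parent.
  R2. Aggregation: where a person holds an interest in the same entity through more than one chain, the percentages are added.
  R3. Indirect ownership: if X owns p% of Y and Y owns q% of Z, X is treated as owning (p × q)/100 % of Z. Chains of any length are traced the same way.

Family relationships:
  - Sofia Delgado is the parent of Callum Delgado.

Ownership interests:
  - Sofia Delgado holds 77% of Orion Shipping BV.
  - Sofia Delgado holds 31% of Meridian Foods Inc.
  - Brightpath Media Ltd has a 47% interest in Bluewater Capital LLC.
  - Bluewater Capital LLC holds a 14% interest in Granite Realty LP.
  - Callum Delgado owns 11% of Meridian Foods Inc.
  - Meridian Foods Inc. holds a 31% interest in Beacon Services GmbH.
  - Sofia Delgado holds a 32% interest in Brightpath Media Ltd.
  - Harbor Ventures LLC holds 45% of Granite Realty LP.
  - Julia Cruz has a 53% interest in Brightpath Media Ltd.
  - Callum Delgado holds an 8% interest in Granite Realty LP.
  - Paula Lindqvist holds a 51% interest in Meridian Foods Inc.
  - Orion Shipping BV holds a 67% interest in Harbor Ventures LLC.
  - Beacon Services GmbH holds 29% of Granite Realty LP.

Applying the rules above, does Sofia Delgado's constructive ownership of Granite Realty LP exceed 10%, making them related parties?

By parent–child attribution (R1), Sofia Delgado is treated as also owning Callum Delgado's interest in Meridian Foods Inc, giving 31% + 11% = 42%.
By parent–child attribution (R1), Sofia Delgado is treated as owning Callum Delgado's 8% interest in Granite Realty LP.
Chain via Orion Shipping BV → Harbor Ventures LLC (R3): 77% × 67% × 45% = 23.2155% of Granite Realty LP.
Chain via Brightpath Media Ltd → Bluewater Capital LLC (R3): 32% × 47% × 14% = 2.1056% of Granite Realty LP.
Chain via Meridian Foods Inc. → Beacon Services GmbH (R3): 42% × 31% × 29% = 3.7758% of Granite Realty LP.
Direct interest in Granite Realty LP: 8%.
Aggregating (R2): 23.2155% + 2.1056% + 3.7758% + 8% = 37.0969%.
37.0969% exceeds the 10% threshold, so Sofia is a related party to Granite Realty LP.

Yes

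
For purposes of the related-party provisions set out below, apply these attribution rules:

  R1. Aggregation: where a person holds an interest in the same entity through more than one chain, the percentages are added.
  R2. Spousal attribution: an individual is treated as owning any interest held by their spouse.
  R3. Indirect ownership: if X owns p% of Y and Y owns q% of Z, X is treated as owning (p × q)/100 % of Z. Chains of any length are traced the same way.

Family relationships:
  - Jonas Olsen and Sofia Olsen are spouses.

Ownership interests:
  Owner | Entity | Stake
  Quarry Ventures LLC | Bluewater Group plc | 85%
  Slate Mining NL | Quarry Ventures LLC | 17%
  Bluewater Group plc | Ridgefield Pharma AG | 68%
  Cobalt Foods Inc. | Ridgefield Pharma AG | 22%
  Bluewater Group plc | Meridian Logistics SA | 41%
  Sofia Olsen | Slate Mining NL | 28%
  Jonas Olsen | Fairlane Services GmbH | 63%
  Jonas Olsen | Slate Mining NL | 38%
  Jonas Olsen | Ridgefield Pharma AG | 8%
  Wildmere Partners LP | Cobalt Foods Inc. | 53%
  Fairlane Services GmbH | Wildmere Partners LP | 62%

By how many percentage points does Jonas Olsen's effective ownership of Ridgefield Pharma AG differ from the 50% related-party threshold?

30.960444

By spousal attribution (R2), Jonas Olsen is treated as also owning Sofia Olsen's interest in Slate Mining NL, giving 38% + 28% = 66%.
Chain via Slate Mining NL → Quarry Ventures LLC → Bluewater Group plc (R3): 66% × 17% × 85% × 68% = 6.48516% of Ridgefield Pharma AG.
Chain via Fairlane Services GmbH → Wildmere Partners LP → Cobalt Foods Inc. (R3): 63% × 62% × 53% × 22% = 4.554396% of Ridgefield Pharma AG.
Direct interest in Ridgefield Pharma AG: 8%.
Aggregating (R1): 6.48516% + 4.554396% + 8% = 19.039556%.
19.039556% falls short of the 50% threshold by 30.960444 percentage points.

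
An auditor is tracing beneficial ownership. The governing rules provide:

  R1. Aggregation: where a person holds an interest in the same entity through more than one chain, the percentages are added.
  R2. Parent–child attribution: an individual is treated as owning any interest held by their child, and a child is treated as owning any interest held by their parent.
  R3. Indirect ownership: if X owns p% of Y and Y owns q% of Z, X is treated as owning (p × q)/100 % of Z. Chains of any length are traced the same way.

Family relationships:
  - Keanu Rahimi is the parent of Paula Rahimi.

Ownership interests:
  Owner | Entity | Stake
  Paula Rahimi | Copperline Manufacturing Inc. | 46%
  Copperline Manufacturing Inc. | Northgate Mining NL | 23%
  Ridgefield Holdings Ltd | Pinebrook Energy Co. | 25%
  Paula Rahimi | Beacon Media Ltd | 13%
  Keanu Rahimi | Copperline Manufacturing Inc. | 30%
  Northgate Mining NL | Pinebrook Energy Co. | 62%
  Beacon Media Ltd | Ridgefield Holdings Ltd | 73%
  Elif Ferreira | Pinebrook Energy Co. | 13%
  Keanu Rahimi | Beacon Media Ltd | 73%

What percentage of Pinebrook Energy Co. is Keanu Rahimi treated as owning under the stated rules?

26.5326%

By parent–child attribution (R2), Keanu Rahimi is treated as also owning Paula Rahimi's interest in Beacon Media Ltd, giving 73% + 13% = 86%.
By parent–child attribution (R2), Keanu Rahimi is treated as also owning Paula Rahimi's interest in Copperline Manufacturing Inc, giving 30% + 46% = 76%.
Chain via Beacon Media Ltd → Ridgefield Holdings Ltd (R3): 86% × 73% × 25% = 15.695% of Pinebrook Energy Co.
Chain via Copperline Manufacturing Inc. → Northgate Mining NL (R3): 76% × 23% × 62% = 10.8376% of Pinebrook Energy Co.
Aggregating (R1): 15.695% + 10.8376% = 26.5326%.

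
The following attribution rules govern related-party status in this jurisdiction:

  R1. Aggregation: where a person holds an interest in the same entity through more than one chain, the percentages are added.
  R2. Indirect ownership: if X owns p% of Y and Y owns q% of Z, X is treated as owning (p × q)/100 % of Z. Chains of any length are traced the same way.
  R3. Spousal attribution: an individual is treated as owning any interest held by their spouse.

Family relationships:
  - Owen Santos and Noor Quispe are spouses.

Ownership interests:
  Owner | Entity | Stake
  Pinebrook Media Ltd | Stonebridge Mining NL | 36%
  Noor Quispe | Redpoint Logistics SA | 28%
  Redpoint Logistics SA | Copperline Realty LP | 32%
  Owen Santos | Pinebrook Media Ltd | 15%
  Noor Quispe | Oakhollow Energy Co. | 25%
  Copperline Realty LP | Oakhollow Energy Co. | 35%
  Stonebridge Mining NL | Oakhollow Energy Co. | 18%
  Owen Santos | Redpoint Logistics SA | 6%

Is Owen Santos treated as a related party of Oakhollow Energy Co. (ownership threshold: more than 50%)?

No

By spousal attribution (R3), Owen Santos is treated as also owning Noor Quispe's interest in Redpoint Logistics SA, giving 6% + 28% = 34%.
By spousal attribution (R3), Owen Santos is treated as owning Noor Quispe's 25% interest in Oakhollow Energy Co.
Chain via Pinebrook Media Ltd → Stonebridge Mining NL (R2): 15% × 36% × 18% = 0.972% of Oakhollow Energy Co.
Chain via Redpoint Logistics SA → Copperline Realty LP (R2): 34% × 32% × 35% = 3.808% of Oakhollow Energy Co.
Direct interest in Oakhollow Energy Co: 25%.
Aggregating (R1): 0.972% + 3.808% + 25% = 29.78%.
29.78% does not exceed the 50% threshold, so Owen is not a related party to Oakhollow Energy Co.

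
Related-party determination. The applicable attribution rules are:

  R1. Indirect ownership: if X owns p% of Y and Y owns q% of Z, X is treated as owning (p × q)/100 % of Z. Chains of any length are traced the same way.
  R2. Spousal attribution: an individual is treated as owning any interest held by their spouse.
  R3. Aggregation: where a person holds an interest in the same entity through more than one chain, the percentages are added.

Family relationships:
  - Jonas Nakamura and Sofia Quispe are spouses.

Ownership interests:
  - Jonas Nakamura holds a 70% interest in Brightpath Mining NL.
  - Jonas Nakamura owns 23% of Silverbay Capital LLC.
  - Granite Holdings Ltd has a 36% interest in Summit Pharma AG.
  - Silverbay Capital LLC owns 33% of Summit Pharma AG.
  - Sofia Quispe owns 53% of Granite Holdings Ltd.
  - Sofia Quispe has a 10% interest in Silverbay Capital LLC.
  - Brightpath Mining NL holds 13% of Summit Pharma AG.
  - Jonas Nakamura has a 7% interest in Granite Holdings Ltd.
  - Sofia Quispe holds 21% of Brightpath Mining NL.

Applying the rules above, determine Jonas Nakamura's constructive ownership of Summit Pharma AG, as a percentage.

44.32%

By spousal attribution (R2), Jonas Nakamura is treated as also owning Sofia Quispe's interest in Granite Holdings Ltd, giving 7% + 53% = 60%.
By spousal attribution (R2), Jonas Nakamura is treated as also owning Sofia Quispe's interest in Silverbay Capital LLC, giving 23% + 10% = 33%.
By spousal attribution (R2), Jonas Nakamura is treated as also owning Sofia Quispe's interest in Brightpath Mining NL, giving 70% + 21% = 91%.
Chain via Granite Holdings Ltd (R1): 60% × 36% = 21.6% of Summit Pharma AG.
Chain via Silverbay Capital LLC (R1): 33% × 33% = 10.89% of Summit Pharma AG.
Chain via Brightpath Mining NL (R1): 91% × 13% = 11.83% of Summit Pharma AG.
Aggregating (R3): 21.6% + 10.89% + 11.83% = 44.32%.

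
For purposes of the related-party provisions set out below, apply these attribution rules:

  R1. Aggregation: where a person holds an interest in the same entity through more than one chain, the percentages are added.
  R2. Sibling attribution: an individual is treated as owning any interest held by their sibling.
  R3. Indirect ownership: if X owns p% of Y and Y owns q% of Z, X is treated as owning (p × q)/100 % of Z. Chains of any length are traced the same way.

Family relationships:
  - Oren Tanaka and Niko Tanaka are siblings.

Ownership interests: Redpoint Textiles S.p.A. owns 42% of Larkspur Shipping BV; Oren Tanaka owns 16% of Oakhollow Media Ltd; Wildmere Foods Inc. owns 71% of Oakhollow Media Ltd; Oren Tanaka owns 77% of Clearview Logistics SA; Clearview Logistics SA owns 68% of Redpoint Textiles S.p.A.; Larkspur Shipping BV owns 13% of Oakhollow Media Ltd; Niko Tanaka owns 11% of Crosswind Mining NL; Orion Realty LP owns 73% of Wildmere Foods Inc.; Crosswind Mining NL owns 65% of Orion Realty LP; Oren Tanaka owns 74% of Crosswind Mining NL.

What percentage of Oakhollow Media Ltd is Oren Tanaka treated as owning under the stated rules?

47.494931%

By sibling attribution (R2), Oren Tanaka is treated as also owning Niko Tanaka's interest in Crosswind Mining NL, giving 74% + 11% = 85%.
Chain via Clearview Logistics SA → Redpoint Textiles S.p.A. → Larkspur Shipping BV (R3): 77% × 68% × 42% × 13% = 2.858856% of Oakhollow Media Ltd.
Chain via Crosswind Mining NL → Orion Realty LP → Wildmere Foods Inc. (R3): 85% × 65% × 73% × 71% = 28.636075% of Oakhollow Media Ltd.
Direct interest in Oakhollow Media Ltd: 16%.
Aggregating (R1): 2.858856% + 28.636075% + 16% = 47.494931%.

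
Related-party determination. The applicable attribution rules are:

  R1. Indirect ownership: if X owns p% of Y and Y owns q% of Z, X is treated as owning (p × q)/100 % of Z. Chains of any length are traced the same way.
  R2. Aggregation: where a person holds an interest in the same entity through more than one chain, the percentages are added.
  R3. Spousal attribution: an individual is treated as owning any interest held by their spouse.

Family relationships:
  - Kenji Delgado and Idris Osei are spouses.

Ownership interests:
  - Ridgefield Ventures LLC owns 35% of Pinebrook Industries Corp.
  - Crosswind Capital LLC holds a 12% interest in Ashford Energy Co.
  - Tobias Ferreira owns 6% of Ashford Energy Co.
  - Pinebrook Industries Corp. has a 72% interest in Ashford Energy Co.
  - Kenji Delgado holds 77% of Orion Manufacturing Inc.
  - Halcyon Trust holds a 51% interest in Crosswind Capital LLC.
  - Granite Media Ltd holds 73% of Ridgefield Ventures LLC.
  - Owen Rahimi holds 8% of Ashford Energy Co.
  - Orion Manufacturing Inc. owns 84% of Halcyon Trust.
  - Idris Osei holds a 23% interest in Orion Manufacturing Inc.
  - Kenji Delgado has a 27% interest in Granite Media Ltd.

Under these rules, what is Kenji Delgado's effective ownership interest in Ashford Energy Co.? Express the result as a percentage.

By spousal attribution (R3), Kenji Delgado is treated as also owning Idris Osei's interest in Orion Manufacturing Inc, giving 77% + 23% = 100%.
Chain via Orion Manufacturing Inc. → Halcyon Trust → Crosswind Capital LLC (R1): 100% × 84% × 51% × 12% = 5.1408% of Ashford Energy Co.
Chain via Granite Media Ltd → Ridgefield Ventures LLC → Pinebrook Industries Corp. (R1): 27% × 73% × 35% × 72% = 4.96692% of Ashford Energy Co.
Aggregating (R2): 5.1408% + 4.96692% = 10.10772%.

10.10772%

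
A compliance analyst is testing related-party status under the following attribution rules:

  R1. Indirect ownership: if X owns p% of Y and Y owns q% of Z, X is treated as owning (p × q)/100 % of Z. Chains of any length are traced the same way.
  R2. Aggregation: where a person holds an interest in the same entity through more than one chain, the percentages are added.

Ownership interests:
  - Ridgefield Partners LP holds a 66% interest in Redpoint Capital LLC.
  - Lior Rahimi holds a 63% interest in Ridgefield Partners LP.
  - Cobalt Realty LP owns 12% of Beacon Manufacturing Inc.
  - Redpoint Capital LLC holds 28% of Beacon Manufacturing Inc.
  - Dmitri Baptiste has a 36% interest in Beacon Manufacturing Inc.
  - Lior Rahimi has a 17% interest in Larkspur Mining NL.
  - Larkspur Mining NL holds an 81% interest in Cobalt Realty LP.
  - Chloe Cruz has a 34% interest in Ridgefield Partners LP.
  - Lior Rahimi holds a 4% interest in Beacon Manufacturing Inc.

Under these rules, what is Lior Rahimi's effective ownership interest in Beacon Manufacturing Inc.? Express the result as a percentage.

17.2948%

Chain via Ridgefield Partners LP → Redpoint Capital LLC (R1): 63% × 66% × 28% = 11.6424% of Beacon Manufacturing Inc.
Chain via Larkspur Mining NL → Cobalt Realty LP (R1): 17% × 81% × 12% = 1.6524% of Beacon Manufacturing Inc.
Direct interest in Beacon Manufacturing Inc: 4%.
Aggregating (R2): 11.6424% + 1.6524% + 4% = 17.2948%.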